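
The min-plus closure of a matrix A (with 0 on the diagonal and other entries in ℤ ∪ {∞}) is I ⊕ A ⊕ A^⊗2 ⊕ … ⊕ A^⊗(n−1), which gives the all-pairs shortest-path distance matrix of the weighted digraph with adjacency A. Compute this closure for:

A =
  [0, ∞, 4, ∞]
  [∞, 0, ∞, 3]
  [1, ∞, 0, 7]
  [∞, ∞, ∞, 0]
Closure =
  [0, ∞, 4, 11]
  [∞, 0, ∞, 3]
  [1, ∞, 0, 7]
  [∞, ∞, ∞, 0]

This is the Floyd-Warshall all-pairs shortest-path computation. For each intermediate vertex k = 0, 1, …, 3, update dist[i][j] ← min(dist[i][j], dist[i][k] + dist[k][j]). The final matrix gives, for each (i, j), the minimum total weight of any directed path from i to j (possibly empty when i = j).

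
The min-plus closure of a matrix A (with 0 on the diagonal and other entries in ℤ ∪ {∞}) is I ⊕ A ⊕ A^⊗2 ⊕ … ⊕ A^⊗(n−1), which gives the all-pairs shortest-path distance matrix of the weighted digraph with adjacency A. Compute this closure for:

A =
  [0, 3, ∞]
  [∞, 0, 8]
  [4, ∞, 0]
Closure =
  [0, 3, 11]
  [12, 0, 8]
  [4, 7, 0]

This is the Floyd-Warshall all-pairs shortest-path computation. For each intermediate vertex k = 0, 1, …, 2, update dist[i][j] ← min(dist[i][j], dist[i][k] + dist[k][j]). The final matrix gives, for each (i, j), the minimum total weight of any directed path from i to j (possibly empty when i = j).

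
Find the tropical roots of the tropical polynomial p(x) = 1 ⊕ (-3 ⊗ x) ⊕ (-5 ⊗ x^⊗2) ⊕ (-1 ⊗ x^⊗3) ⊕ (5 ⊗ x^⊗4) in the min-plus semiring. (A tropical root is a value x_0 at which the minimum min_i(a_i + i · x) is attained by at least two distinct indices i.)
Roots: {-6, -4, 2, 4}

Each tropical root is a break point of the lower envelope of the lines y = a_i + i · x (there are 5 lines, with slopes 0, 1, ..., 4). Only the lines that attain the minimum somewhere contribute to roots; other lines are dominated. Here the surviving (envelope) indices are i = 4, i = 3, i = 2, i = 1, i = 0.
Intersections between consecutive envelope lines give the roots: for adjacent envelope indices i < j the intersection is x = (a_i − a_j) / (j − i). Reading off the sorted break points: {-6, -4, 2, 4}.
Verification: at each break x_0, at least two indices attain the minimum of min_i(a_i + i · x_0).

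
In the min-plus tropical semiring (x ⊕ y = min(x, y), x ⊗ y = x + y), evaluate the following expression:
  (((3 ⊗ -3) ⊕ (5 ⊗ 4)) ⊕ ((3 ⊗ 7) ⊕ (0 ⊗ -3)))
(((3 ⊗ -3) ⊕ (5 ⊗ 4)) ⊕ ((3 ⊗ 7) ⊕ (0 ⊗ -3))) = -3

Expand innermost to outermost. Recall ⊕ takes the minimum of its arguments and ⊗ takes their sum. Working out the expression (((3 ⊗ -3) ⊕ (5 ⊗ 4)) ⊕ ((3 ⊗ 7) ⊕ (0 ⊗ -3))) gives -3.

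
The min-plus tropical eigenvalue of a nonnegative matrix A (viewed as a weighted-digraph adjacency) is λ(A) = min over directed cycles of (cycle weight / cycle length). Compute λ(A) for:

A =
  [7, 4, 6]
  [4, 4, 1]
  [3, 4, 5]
λ(A) = 5/2

Enumerate directed cycles and compute their means (weight / length). Sample:
  cycle 0 → 0: weight = 7, length = 1, mean = 7/1 ≈ 7.000
  cycle 1 → 1: weight = 4, length = 1, mean = 4/1 ≈ 4.000
  cycle 2 → 2: weight = 5, length = 1, mean = 5/1 ≈ 5.000
  cycle 0 → 1 → 0: weight = 8, length = 2, mean = 8/2 ≈ 4.000
  cycle 0 → 2 → 0: weight = 9, length = 2, mean = 9/2 ≈ 4.500
  cycle 1 → 0 → 1: weight = 8, length = 2, mean = 8/2 ≈ 4.000
Minimum mean = 2.500, attained e.g. along the cycle 1 → 2 → 1 with weight 5 and length 2. So λ(A) = 5/2 = 5/2.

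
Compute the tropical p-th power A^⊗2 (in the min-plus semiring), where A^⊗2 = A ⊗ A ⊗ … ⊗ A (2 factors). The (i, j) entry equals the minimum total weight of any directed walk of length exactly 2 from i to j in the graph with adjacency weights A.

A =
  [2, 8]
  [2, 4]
A^⊗2 =
  [4, 10]
  [4, 8]

Each entry (A^⊗2)_ij equals the minimum over all length-2 walks i = v_0 → v_1 → … → v_2 = j of Σ_t A[v_t][v_{t+1}]. For example, for (i, j) = (0, 1) we minimise over 2 possible intermediate vertex sequences; the minimum is 10, attained along the walk 0 → 0 → 1.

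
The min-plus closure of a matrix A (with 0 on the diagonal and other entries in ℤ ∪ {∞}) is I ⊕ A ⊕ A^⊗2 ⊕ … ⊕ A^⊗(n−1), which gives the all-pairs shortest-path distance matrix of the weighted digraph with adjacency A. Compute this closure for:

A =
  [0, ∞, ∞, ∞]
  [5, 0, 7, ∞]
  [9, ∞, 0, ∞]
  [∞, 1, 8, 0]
Closure =
  [0, ∞, ∞, ∞]
  [5, 0, 7, ∞]
  [9, ∞, 0, ∞]
  [6, 1, 8, 0]

This is the Floyd-Warshall all-pairs shortest-path computation. For each intermediate vertex k = 0, 1, …, 3, update dist[i][j] ← min(dist[i][j], dist[i][k] + dist[k][j]). The final matrix gives, for each (i, j), the minimum total weight of any directed path from i to j (possibly empty when i = j).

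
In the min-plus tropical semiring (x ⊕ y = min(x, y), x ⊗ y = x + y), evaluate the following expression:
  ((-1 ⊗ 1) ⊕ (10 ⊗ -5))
((-1 ⊗ 1) ⊕ (10 ⊗ -5)) = 0

Expand innermost to outermost. Recall ⊕ takes the minimum of its arguments and ⊗ takes their sum. Working out the expression ((-1 ⊗ 1) ⊕ (10 ⊗ -5)) gives 0.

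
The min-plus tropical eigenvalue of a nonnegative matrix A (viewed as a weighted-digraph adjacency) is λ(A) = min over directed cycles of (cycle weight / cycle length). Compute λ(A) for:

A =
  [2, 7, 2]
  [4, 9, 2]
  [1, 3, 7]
λ(A) = 3/2

Enumerate directed cycles and compute their means (weight / length). Sample:
  cycle 0 → 0: weight = 2, length = 1, mean = 2/1 ≈ 2.000
  cycle 1 → 1: weight = 9, length = 1, mean = 9/1 ≈ 9.000
  cycle 2 → 2: weight = 7, length = 1, mean = 7/1 ≈ 7.000
  cycle 0 → 1 → 0: weight = 11, length = 2, mean = 11/2 ≈ 5.500
  cycle 0 → 2 → 0: weight = 3, length = 2, mean = 3/2 ≈ 1.500
  cycle 1 → 0 → 1: weight = 11, length = 2, mean = 11/2 ≈ 5.500
Minimum mean = 1.500, attained e.g. along the cycle 0 → 2 → 0 with weight 3 and length 2. So λ(A) = 3/2 = 3/2.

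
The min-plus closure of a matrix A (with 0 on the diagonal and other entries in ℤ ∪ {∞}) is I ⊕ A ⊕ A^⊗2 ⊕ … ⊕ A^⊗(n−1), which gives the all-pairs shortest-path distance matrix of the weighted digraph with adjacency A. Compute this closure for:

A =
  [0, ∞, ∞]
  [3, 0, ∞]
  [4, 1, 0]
Closure =
  [0, ∞, ∞]
  [3, 0, ∞]
  [4, 1, 0]

This is the Floyd-Warshall all-pairs shortest-path computation. For each intermediate vertex k = 0, 1, …, 2, update dist[i][j] ← min(dist[i][j], dist[i][k] + dist[k][j]). The final matrix gives, for each (i, j), the minimum total weight of any directed path from i to j (possibly empty when i = j).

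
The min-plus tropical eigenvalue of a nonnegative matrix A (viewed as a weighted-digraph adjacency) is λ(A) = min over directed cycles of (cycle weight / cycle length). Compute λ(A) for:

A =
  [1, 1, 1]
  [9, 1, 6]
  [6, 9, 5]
λ(A) = 1

Enumerate directed cycles and compute their means (weight / length). Sample:
  cycle 0 → 0: weight = 1, length = 1, mean = 1/1 ≈ 1.000
  cycle 1 → 1: weight = 1, length = 1, mean = 1/1 ≈ 1.000
  cycle 2 → 2: weight = 5, length = 1, mean = 5/1 ≈ 5.000
  cycle 0 → 1 → 0: weight = 10, length = 2, mean = 10/2 ≈ 5.000
  cycle 0 → 2 → 0: weight = 7, length = 2, mean = 7/2 ≈ 3.500
  cycle 1 → 0 → 1: weight = 10, length = 2, mean = 10/2 ≈ 5.000
Minimum mean = 1.000, attained e.g. along the cycle 0 → 0 with weight 1 and length 1. So λ(A) = 1/1 = 1.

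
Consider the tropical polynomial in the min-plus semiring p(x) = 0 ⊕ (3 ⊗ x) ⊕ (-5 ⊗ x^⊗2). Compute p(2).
p(2) = -1

A tropical monomial a ⊗ x^⊗i evaluates to a + i · x. Evaluating each term at x = 2:
  Term 0 contributes 0 + 0 · 2 = 0
  Term 1 contributes 3 + 1 · 2 = 5
  Term 2 contributes -5 + 2 · 2 = -1
p(2) = ⊕ of these = min[0, 5, -1] = -1.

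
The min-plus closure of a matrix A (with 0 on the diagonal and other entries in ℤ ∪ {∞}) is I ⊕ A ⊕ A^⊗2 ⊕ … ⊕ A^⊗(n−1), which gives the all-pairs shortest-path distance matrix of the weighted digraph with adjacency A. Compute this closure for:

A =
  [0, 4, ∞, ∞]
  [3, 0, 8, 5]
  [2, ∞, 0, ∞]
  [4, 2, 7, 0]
Closure =
  [0, 4, 12, 9]
  [3, 0, 8, 5]
  [2, 6, 0, 11]
  [4, 2, 7, 0]

This is the Floyd-Warshall all-pairs shortest-path computation. For each intermediate vertex k = 0, 1, …, 3, update dist[i][j] ← min(dist[i][j], dist[i][k] + dist[k][j]). The final matrix gives, for each (i, j), the minimum total weight of any directed path from i to j (possibly empty when i = j).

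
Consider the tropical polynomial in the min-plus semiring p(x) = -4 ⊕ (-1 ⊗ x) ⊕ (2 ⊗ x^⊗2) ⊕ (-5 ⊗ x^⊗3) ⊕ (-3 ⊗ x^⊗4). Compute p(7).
p(7) = -4

A tropical monomial a ⊗ x^⊗i evaluates to a + i · x. Evaluating each term at x = 7:
  Term 0 contributes -4 + 0 · 7 = -4
  Term 1 contributes -1 + 1 · 7 = 6
  Term 2 contributes 2 + 2 · 7 = 16
  Term 3 contributes -5 + 3 · 7 = 16
  Term 4 contributes -3 + 4 · 7 = 25
p(7) = ⊕ of these = min[-4, 6, 16, 16, 25] = -4.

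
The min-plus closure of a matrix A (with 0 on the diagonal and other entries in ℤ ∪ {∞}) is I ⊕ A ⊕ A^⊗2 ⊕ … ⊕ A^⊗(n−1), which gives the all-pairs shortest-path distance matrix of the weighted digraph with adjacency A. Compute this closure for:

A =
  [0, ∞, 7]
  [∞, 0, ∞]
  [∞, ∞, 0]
Closure =
  [0, ∞, 7]
  [∞, 0, ∞]
  [∞, ∞, 0]

This is the Floyd-Warshall all-pairs shortest-path computation. For each intermediate vertex k = 0, 1, …, 2, update dist[i][j] ← min(dist[i][j], dist[i][k] + dist[k][j]). The final matrix gives, for each (i, j), the minimum total weight of any directed path from i to j (possibly empty when i = j).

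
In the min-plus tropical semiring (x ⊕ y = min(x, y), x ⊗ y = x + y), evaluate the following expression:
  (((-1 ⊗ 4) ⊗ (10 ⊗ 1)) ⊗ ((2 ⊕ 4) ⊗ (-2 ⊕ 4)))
(((-1 ⊗ 4) ⊗ (10 ⊗ 1)) ⊗ ((2 ⊕ 4) ⊗ (-2 ⊕ 4))) = 14

Expand innermost to outermost. Recall ⊕ takes the minimum of its arguments and ⊗ takes their sum. Working out the expression (((-1 ⊗ 4) ⊗ (10 ⊗ 1)) ⊗ ((2 ⊕ 4) ⊗ (-2 ⊕ 4))) gives 14.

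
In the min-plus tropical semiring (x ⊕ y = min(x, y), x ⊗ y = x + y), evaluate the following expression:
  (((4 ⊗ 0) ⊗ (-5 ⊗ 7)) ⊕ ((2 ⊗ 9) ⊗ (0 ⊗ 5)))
(((4 ⊗ 0) ⊗ (-5 ⊗ 7)) ⊕ ((2 ⊗ 9) ⊗ (0 ⊗ 5))) = 6

Expand innermost to outermost. Recall ⊕ takes the minimum of its arguments and ⊗ takes their sum. Working out the expression (((4 ⊗ 0) ⊗ (-5 ⊗ 7)) ⊕ ((2 ⊗ 9) ⊗ (0 ⊗ 5))) gives 6.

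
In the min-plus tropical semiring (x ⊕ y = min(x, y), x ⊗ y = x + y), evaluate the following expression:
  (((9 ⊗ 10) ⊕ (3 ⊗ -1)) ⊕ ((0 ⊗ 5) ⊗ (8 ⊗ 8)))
(((9 ⊗ 10) ⊕ (3 ⊗ -1)) ⊕ ((0 ⊗ 5) ⊗ (8 ⊗ 8))) = 2

Expand innermost to outermost. Recall ⊕ takes the minimum of its arguments and ⊗ takes their sum. Working out the expression (((9 ⊗ 10) ⊕ (3 ⊗ -1)) ⊕ ((0 ⊗ 5) ⊗ (8 ⊗ 8))) gives 2.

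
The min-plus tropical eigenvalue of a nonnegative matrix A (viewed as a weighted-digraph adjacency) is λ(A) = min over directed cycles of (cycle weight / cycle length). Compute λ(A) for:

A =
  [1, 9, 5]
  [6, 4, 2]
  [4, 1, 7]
λ(A) = 1

Enumerate directed cycles and compute their means (weight / length). Sample:
  cycle 0 → 0: weight = 1, length = 1, mean = 1/1 ≈ 1.000
  cycle 1 → 1: weight = 4, length = 1, mean = 4/1 ≈ 4.000
  cycle 2 → 2: weight = 7, length = 1, mean = 7/1 ≈ 7.000
  cycle 0 → 1 → 0: weight = 15, length = 2, mean = 15/2 ≈ 7.500
  cycle 0 → 2 → 0: weight = 9, length = 2, mean = 9/2 ≈ 4.500
  cycle 1 → 0 → 1: weight = 15, length = 2, mean = 15/2 ≈ 7.500
Minimum mean = 1.000, attained e.g. along the cycle 0 → 0 with weight 1 and length 1. So λ(A) = 1/1 = 1.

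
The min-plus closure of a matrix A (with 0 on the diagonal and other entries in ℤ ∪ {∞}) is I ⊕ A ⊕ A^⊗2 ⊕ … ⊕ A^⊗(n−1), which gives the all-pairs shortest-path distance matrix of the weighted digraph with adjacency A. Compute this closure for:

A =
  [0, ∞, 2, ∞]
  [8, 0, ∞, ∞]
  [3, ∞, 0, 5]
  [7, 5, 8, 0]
Closure =
  [0, 12, 2, 7]
  [8, 0, 10, 15]
  [3, 10, 0, 5]
  [7, 5, 8, 0]

This is the Floyd-Warshall all-pairs shortest-path computation. For each intermediate vertex k = 0, 1, …, 3, update dist[i][j] ← min(dist[i][j], dist[i][k] + dist[k][j]). The final matrix gives, for each (i, j), the minimum total weight of any directed path from i to j (possibly empty when i = j).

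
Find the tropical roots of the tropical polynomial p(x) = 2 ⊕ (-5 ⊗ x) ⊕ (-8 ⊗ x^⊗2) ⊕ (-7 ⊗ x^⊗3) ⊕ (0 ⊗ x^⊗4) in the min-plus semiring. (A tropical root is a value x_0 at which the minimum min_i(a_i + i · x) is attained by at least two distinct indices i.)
Roots: {-7, -1, 3, 7}

Each tropical root is a break point of the lower envelope of the lines y = a_i + i · x (there are 5 lines, with slopes 0, 1, ..., 4). Only the lines that attain the minimum somewhere contribute to roots; other lines are dominated. Here the surviving (envelope) indices are i = 4, i = 3, i = 2, i = 1, i = 0.
Intersections between consecutive envelope lines give the roots: for adjacent envelope indices i < j the intersection is x = (a_i − a_j) / (j − i). Reading off the sorted break points: {-7, -1, 3, 7}.
Verification: at each break x_0, at least two indices attain the minimum of min_i(a_i + i · x_0).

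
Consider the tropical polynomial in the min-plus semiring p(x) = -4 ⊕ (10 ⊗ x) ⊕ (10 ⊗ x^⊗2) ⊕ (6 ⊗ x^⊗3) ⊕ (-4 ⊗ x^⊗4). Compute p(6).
p(6) = -4

A tropical monomial a ⊗ x^⊗i evaluates to a + i · x. Evaluating each term at x = 6:
  Term 0 contributes -4 + 0 · 6 = -4
  Term 1 contributes 10 + 1 · 6 = 16
  Term 2 contributes 10 + 2 · 6 = 22
  Term 3 contributes 6 + 3 · 6 = 24
  Term 4 contributes -4 + 4 · 6 = 20
p(6) = ⊕ of these = min[-4, 16, 22, 24, 20] = -4.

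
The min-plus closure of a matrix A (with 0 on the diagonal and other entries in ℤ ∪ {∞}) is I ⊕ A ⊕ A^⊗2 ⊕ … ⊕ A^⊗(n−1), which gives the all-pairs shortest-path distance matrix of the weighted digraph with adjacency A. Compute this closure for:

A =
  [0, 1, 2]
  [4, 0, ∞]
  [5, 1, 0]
Closure =
  [0, 1, 2]
  [4, 0, 6]
  [5, 1, 0]

This is the Floyd-Warshall all-pairs shortest-path computation. For each intermediate vertex k = 0, 1, …, 2, update dist[i][j] ← min(dist[i][j], dist[i][k] + dist[k][j]). The final matrix gives, for each (i, j), the minimum total weight of any directed path from i to j (possibly empty when i = j).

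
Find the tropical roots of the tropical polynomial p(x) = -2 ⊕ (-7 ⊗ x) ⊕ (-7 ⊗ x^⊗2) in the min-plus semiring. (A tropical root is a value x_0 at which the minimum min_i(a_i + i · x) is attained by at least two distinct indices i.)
Roots: {0, 5}

Each tropical root is a break point of the lower envelope of the lines y = a_i + i · x (there are 3 lines, with slopes 0, 1, ..., 2). Only the lines that attain the minimum somewhere contribute to roots; other lines are dominated. Here the surviving (envelope) indices are i = 2, i = 1, i = 0.
Intersections between consecutive envelope lines give the roots: for adjacent envelope indices i < j the intersection is x = (a_i − a_j) / (j − i). Reading off the sorted break points: {0, 5}.
Verification: at each break x_0, at least two indices attain the minimum of min_i(a_i + i · x_0).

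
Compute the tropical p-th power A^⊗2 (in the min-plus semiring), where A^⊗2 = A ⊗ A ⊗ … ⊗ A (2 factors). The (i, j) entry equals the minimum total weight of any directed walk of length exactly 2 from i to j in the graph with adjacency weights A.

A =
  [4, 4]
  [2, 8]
A^⊗2 =
  [6, 8]
  [6, 6]

Each entry (A^⊗2)_ij equals the minimum over all length-2 walks i = v_0 → v_1 → … → v_2 = j of Σ_t A[v_t][v_{t+1}]. For example, for (i, j) = (0, 1) we minimise over 2 possible intermediate vertex sequences; the minimum is 8, attained along the walk 0 → 0 → 1.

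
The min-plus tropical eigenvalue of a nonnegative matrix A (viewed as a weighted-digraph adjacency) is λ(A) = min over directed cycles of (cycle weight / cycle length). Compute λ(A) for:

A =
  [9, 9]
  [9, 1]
λ(A) = 1

Enumerate directed cycles and compute their means (weight / length). Sample:
  cycle 0 → 0: weight = 9, length = 1, mean = 9/1 ≈ 9.000
  cycle 1 → 1: weight = 1, length = 1, mean = 1/1 ≈ 1.000
  cycle 0 → 1 → 0: weight = 18, length = 2, mean = 18/2 ≈ 9.000
  cycle 1 → 0 → 1: weight = 18, length = 2, mean = 18/2 ≈ 9.000
Minimum mean = 1.000, attained e.g. along the cycle 1 → 1 with weight 1 and length 1. So λ(A) = 1/1 = 1.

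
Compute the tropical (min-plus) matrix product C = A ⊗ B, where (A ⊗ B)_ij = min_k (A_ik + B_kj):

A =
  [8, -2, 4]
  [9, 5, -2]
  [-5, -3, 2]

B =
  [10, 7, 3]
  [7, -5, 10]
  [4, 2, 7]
A ⊗ B =
  [5, -7, 8]
  [2, 0, 5]
  [4, -8, -2]

Apply the min-plus product entry-by-entry:
  C[0][0] = min over k of (A[0][0] + B[0][0] = 8 + 10 = 18, A[0][1] + B[1][0] = -2 + 7 = 5, A[0][2] + B[2][0] = 4 + 4 = 8) = 5 (attained at k = 1)
  C[0][1] = min over k of (A[0][0] + B[0][1] = 8 + 7 = 15, A[0][1] + B[1][1] = -2 + -5 = -7, A[0][2] + B[2][1] = 4 + 2 = 6) = -7 (attained at k = 1)
  C[0][2] = min over k of (A[0][0] + B[0][2] = 8 + 3 = 11, A[0][1] + B[1][2] = -2 + 10 = 8, A[0][2] + B[2][2] = 4 + 7 = 11) = 8 (attained at k = 1)
  C[1][0] = min over k of (A[1][0] + B[0][0] = 9 + 10 = 19, A[1][1] + B[1][0] = 5 + 7 = 12, A[1][2] + B[2][0] = -2 + 4 = 2) = 2 (attained at k = 2)
  C[1][1] = min over k of (A[1][0] + B[0][1] = 9 + 7 = 16, A[1][1] + B[1][1] = 5 + -5 = 0, A[1][2] + B[2][1] = -2 + 2 = 0) = 0 (attained at k = 1)
  C[1][2] = min over k of (A[1][0] + B[0][2] = 9 + 3 = 12, A[1][1] + B[1][2] = 5 + 10 = 15, A[1][2] + B[2][2] = -2 + 7 = 5) = 5 (attained at k = 2)
  C[2][0] = min over k of (A[2][0] + B[0][0] = -5 + 10 = 5, A[2][1] + B[1][0] = -3 + 7 = 4, A[2][2] + B[2][0] = 2 + 4 = 6) = 4 (attained at k = 1)
  C[2][1] = min over k of (A[2][0] + B[0][1] = -5 + 7 = 2, A[2][1] + B[1][1] = -3 + -5 = -8, A[2][2] + B[2][1] = 2 + 2 = 4) = -8 (attained at k = 1)
  C[2][2] = min over k of (A[2][0] + B[0][2] = -5 + 3 = -2, A[2][1] + B[1][2] = -3 + 10 = 7, A[2][2] + B[2][2] = 2 + 7 = 9) = -2 (attained at k = 0)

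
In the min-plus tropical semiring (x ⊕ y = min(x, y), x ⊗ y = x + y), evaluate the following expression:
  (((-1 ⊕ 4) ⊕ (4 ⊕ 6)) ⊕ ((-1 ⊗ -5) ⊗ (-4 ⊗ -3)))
(((-1 ⊕ 4) ⊕ (4 ⊕ 6)) ⊕ ((-1 ⊗ -5) ⊗ (-4 ⊗ -3))) = -13

Expand innermost to outermost. Recall ⊕ takes the minimum of its arguments and ⊗ takes their sum. Working out the expression (((-1 ⊕ 4) ⊕ (4 ⊕ 6)) ⊕ ((-1 ⊗ -5) ⊗ (-4 ⊗ -3))) gives -13.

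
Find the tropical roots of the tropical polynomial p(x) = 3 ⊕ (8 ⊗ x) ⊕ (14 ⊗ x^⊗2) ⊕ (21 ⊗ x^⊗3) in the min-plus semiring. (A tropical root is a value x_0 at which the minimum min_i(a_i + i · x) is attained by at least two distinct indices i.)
Roots: {-7, -6, -5}

Each tropical root is a break point of the lower envelope of the lines y = a_i + i · x (there are 4 lines, with slopes 0, 1, ..., 3). Only the lines that attain the minimum somewhere contribute to roots; other lines are dominated. Here the surviving (envelope) indices are i = 3, i = 2, i = 1, i = 0.
Intersections between consecutive envelope lines give the roots: for adjacent envelope indices i < j the intersection is x = (a_i − a_j) / (j − i). Reading off the sorted break points: {-7, -6, -5}.
Verification: at each break x_0, at least two indices attain the minimum of min_i(a_i + i · x_0).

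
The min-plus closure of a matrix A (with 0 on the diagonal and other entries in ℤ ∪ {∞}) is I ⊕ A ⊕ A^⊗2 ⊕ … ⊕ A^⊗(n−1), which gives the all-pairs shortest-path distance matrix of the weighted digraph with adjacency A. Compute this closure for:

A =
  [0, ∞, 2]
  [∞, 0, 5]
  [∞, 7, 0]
Closure =
  [0, 9, 2]
  [∞, 0, 5]
  [∞, 7, 0]

This is the Floyd-Warshall all-pairs shortest-path computation. For each intermediate vertex k = 0, 1, …, 2, update dist[i][j] ← min(dist[i][j], dist[i][k] + dist[k][j]). The final matrix gives, for each (i, j), the minimum total weight of any directed path from i to j (possibly empty when i = j).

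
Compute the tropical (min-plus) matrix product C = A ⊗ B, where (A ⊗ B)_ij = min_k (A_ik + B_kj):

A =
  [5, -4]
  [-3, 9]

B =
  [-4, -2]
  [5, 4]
A ⊗ B =
  [1, 0]
  [-7, -5]

Apply the min-plus product entry-by-entry:
  C[0][0] = min over k of (A[0][0] + B[0][0] = 5 + -4 = 1, A[0][1] + B[1][0] = -4 + 5 = 1) = 1 (attained at k = 0)
  C[0][1] = min over k of (A[0][0] + B[0][1] = 5 + -2 = 3, A[0][1] + B[1][1] = -4 + 4 = 0) = 0 (attained at k = 1)
  C[1][0] = min over k of (A[1][0] + B[0][0] = -3 + -4 = -7, A[1][1] + B[1][0] = 9 + 5 = 14) = -7 (attained at k = 0)
  C[1][1] = min over k of (A[1][0] + B[0][1] = -3 + -2 = -5, A[1][1] + B[1][1] = 9 + 4 = 13) = -5 (attained at k = 0)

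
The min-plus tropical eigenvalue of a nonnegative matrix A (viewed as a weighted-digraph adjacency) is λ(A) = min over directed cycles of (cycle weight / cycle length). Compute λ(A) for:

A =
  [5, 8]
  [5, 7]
λ(A) = 5

Enumerate directed cycles and compute their means (weight / length). Sample:
  cycle 0 → 0: weight = 5, length = 1, mean = 5/1 ≈ 5.000
  cycle 1 → 1: weight = 7, length = 1, mean = 7/1 ≈ 7.000
  cycle 0 → 1 → 0: weight = 13, length = 2, mean = 13/2 ≈ 6.500
  cycle 1 → 0 → 1: weight = 13, length = 2, mean = 13/2 ≈ 6.500
Minimum mean = 5.000, attained e.g. along the cycle 0 → 0 with weight 5 and length 1. So λ(A) = 5/1 = 5.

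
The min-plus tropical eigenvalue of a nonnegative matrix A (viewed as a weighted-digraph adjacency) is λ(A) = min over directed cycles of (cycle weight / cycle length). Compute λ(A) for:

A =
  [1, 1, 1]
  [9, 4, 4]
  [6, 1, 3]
λ(A) = 1

Enumerate directed cycles and compute their means (weight / length). Sample:
  cycle 0 → 0: weight = 1, length = 1, mean = 1/1 ≈ 1.000
  cycle 1 → 1: weight = 4, length = 1, mean = 4/1 ≈ 4.000
  cycle 2 → 2: weight = 3, length = 1, mean = 3/1 ≈ 3.000
  cycle 0 → 1 → 0: weight = 10, length = 2, mean = 10/2 ≈ 5.000
  cycle 0 → 2 → 0: weight = 7, length = 2, mean = 7/2 ≈ 3.500
  cycle 1 → 0 → 1: weight = 10, length = 2, mean = 10/2 ≈ 5.000
Minimum mean = 1.000, attained e.g. along the cycle 0 → 0 with weight 1 and length 1. So λ(A) = 1/1 = 1.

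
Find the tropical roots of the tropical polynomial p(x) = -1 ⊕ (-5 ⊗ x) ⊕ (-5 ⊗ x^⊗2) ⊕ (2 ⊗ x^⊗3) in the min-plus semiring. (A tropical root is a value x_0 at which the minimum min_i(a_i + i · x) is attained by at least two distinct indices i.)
Roots: {-7, 0, 4}

Each tropical root is a break point of the lower envelope of the lines y = a_i + i · x (there are 4 lines, with slopes 0, 1, ..., 3). Only the lines that attain the minimum somewhere contribute to roots; other lines are dominated. Here the surviving (envelope) indices are i = 3, i = 2, i = 1, i = 0.
Intersections between consecutive envelope lines give the roots: for adjacent envelope indices i < j the intersection is x = (a_i − a_j) / (j − i). Reading off the sorted break points: {-7, 0, 4}.
Verification: at each break x_0, at least two indices attain the minimum of min_i(a_i + i · x_0).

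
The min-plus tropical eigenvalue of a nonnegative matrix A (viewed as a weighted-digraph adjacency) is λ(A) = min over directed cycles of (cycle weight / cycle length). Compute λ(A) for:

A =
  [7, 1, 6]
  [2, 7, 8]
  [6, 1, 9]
λ(A) = 3/2

Enumerate directed cycles and compute their means (weight / length). Sample:
  cycle 0 → 0: weight = 7, length = 1, mean = 7/1 ≈ 7.000
  cycle 1 → 1: weight = 7, length = 1, mean = 7/1 ≈ 7.000
  cycle 2 → 2: weight = 9, length = 1, mean = 9/1 ≈ 9.000
  cycle 0 → 1 → 0: weight = 3, length = 2, mean = 3/2 ≈ 1.500
  cycle 0 → 2 → 0: weight = 12, length = 2, mean = 12/2 ≈ 6.000
  cycle 1 → 0 → 1: weight = 3, length = 2, mean = 3/2 ≈ 1.500
Minimum mean = 1.500, attained e.g. along the cycle 0 → 1 → 0 with weight 3 and length 2. So λ(A) = 3/2 = 3/2.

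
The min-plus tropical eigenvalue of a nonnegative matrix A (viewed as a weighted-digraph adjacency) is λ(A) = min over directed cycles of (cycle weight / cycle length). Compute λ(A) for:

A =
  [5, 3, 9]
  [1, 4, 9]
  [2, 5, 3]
λ(A) = 2

Enumerate directed cycles and compute their means (weight / length). Sample:
  cycle 0 → 0: weight = 5, length = 1, mean = 5/1 ≈ 5.000
  cycle 1 → 1: weight = 4, length = 1, mean = 4/1 ≈ 4.000
  cycle 2 → 2: weight = 3, length = 1, mean = 3/1 ≈ 3.000
  cycle 0 → 1 → 0: weight = 4, length = 2, mean = 4/2 ≈ 2.000
  cycle 0 → 2 → 0: weight = 11, length = 2, mean = 11/2 ≈ 5.500
  cycle 1 → 0 → 1: weight = 4, length = 2, mean = 4/2 ≈ 2.000
Minimum mean = 2.000, attained e.g. along the cycle 0 → 1 → 0 with weight 4 and length 2. So λ(A) = 4/2 = 2.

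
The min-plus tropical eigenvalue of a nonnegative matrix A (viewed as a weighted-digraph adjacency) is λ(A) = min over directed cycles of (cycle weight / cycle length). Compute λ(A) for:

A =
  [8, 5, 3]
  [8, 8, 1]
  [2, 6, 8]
λ(A) = 5/2

Enumerate directed cycles and compute their means (weight / length). Sample:
  cycle 0 → 0: weight = 8, length = 1, mean = 8/1 ≈ 8.000
  cycle 1 → 1: weight = 8, length = 1, mean = 8/1 ≈ 8.000
  cycle 2 → 2: weight = 8, length = 1, mean = 8/1 ≈ 8.000
  cycle 0 → 1 → 0: weight = 13, length = 2, mean = 13/2 ≈ 6.500
  cycle 0 → 2 → 0: weight = 5, length = 2, mean = 5/2 ≈ 2.500
  cycle 1 → 0 → 1: weight = 13, length = 2, mean = 13/2 ≈ 6.500
Minimum mean = 2.500, attained e.g. along the cycle 0 → 2 → 0 with weight 5 and length 2. So λ(A) = 5/2 = 5/2.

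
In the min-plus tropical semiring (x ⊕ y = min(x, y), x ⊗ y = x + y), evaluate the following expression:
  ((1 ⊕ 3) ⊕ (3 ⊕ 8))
((1 ⊕ 3) ⊕ (3 ⊕ 8)) = 1

Expand innermost to outermost. Recall ⊕ takes the minimum of its arguments and ⊗ takes their sum. Working out the expression ((1 ⊕ 3) ⊕ (3 ⊕ 8)) gives 1.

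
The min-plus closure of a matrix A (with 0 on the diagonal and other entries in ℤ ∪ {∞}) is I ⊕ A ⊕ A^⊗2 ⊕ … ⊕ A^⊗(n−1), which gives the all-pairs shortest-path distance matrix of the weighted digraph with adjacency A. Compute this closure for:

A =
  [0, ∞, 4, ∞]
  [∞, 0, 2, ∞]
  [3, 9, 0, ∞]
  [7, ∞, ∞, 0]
Closure =
  [0, 13, 4, ∞]
  [5, 0, 2, ∞]
  [3, 9, 0, ∞]
  [7, 20, 11, 0]

This is the Floyd-Warshall all-pairs shortest-path computation. For each intermediate vertex k = 0, 1, …, 3, update dist[i][j] ← min(dist[i][j], dist[i][k] + dist[k][j]). The final matrix gives, for each (i, j), the minimum total weight of any directed path from i to j (possibly empty when i = j).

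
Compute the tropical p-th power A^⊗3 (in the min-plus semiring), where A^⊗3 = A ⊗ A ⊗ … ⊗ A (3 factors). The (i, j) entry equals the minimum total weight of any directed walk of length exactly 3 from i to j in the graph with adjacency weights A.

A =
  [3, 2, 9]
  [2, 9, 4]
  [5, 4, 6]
A^⊗3 =
  [7, 6, 9]
  [6, 7, 8]
  [9, 8, 11]

Each entry (A^⊗3)_ij equals the minimum over all length-3 walks i = v_0 → v_1 → … → v_3 = j of Σ_t A[v_t][v_{t+1}]. For example, for (i, j) = (0, 2) we minimise over 9 possible intermediate vertex sequences; the minimum is 9, attained along the walk 0 → 0 → 1 → 2.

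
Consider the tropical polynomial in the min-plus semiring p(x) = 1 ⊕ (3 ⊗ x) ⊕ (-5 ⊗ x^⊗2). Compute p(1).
p(1) = -3

A tropical monomial a ⊗ x^⊗i evaluates to a + i · x. Evaluating each term at x = 1:
  Term 0 contributes 1 + 0 · 1 = 1
  Term 1 contributes 3 + 1 · 1 = 4
  Term 2 contributes -5 + 2 · 1 = -3
p(1) = ⊕ of these = min[1, 4, -3] = -3.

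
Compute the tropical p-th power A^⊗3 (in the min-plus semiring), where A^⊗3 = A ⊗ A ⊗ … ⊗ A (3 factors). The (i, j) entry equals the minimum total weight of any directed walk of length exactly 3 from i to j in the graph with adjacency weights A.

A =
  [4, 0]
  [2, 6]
A^⊗3 =
  [6, 2]
  [4, 6]

Each entry (A^⊗3)_ij equals the minimum over all length-3 walks i = v_0 → v_1 → … → v_3 = j of Σ_t A[v_t][v_{t+1}]. For example, for (i, j) = (0, 1) we minimise over 4 possible intermediate vertex sequences; the minimum is 2, attained along the walk 0 → 1 → 0 → 1.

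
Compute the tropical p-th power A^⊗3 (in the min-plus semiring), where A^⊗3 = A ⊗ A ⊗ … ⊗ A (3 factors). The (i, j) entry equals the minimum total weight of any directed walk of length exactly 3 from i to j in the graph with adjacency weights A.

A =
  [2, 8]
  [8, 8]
A^⊗3 =
  [6, 12]
  [12, 18]

Each entry (A^⊗3)_ij equals the minimum over all length-3 walks i = v_0 → v_1 → … → v_3 = j of Σ_t A[v_t][v_{t+1}]. For example, for (i, j) = (0, 1) we minimise over 4 possible intermediate vertex sequences; the minimum is 12, attained along the walk 0 → 0 → 0 → 1.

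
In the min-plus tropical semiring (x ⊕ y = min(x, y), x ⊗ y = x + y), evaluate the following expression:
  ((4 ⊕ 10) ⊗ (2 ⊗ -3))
((4 ⊕ 10) ⊗ (2 ⊗ -3)) = 3

Expand innermost to outermost. Recall ⊕ takes the minimum of its arguments and ⊗ takes their sum. Working out the expression ((4 ⊕ 10) ⊗ (2 ⊗ -3)) gives 3.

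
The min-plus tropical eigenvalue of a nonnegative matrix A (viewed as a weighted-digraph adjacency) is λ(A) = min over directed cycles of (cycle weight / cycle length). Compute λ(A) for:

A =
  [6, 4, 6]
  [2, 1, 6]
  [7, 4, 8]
λ(A) = 1

Enumerate directed cycles and compute their means (weight / length). Sample:
  cycle 0 → 0: weight = 6, length = 1, mean = 6/1 ≈ 6.000
  cycle 1 → 1: weight = 1, length = 1, mean = 1/1 ≈ 1.000
  cycle 2 → 2: weight = 8, length = 1, mean = 8/1 ≈ 8.000
  cycle 0 → 1 → 0: weight = 6, length = 2, mean = 6/2 ≈ 3.000
  cycle 0 → 2 → 0: weight = 13, length = 2, mean = 13/2 ≈ 6.500
  cycle 1 → 0 → 1: weight = 6, length = 2, mean = 6/2 ≈ 3.000
Minimum mean = 1.000, attained e.g. along the cycle 1 → 1 with weight 1 and length 1. So λ(A) = 1/1 = 1.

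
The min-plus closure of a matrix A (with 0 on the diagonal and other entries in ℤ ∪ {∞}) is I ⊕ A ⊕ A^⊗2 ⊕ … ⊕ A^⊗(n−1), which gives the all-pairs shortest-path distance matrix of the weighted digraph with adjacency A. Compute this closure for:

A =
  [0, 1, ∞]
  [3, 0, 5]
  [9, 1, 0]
Closure =
  [0, 1, 6]
  [3, 0, 5]
  [4, 1, 0]

This is the Floyd-Warshall all-pairs shortest-path computation. For each intermediate vertex k = 0, 1, …, 2, update dist[i][j] ← min(dist[i][j], dist[i][k] + dist[k][j]). The final matrix gives, for each (i, j), the minimum total weight of any directed path from i to j (possibly empty when i = j).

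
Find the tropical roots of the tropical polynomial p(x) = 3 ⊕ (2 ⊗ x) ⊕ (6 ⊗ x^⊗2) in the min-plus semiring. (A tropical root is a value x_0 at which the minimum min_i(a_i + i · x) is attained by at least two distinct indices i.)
Roots: {-4, 1}

Each tropical root is a break point of the lower envelope of the lines y = a_i + i · x (there are 3 lines, with slopes 0, 1, ..., 2). Only the lines that attain the minimum somewhere contribute to roots; other lines are dominated. Here the surviving (envelope) indices are i = 2, i = 1, i = 0.
Intersections between consecutive envelope lines give the roots: for adjacent envelope indices i < j the intersection is x = (a_i − a_j) / (j − i). Reading off the sorted break points: {-4, 1}.
Verification: at each break x_0, at least two indices attain the minimum of min_i(a_i + i · x_0).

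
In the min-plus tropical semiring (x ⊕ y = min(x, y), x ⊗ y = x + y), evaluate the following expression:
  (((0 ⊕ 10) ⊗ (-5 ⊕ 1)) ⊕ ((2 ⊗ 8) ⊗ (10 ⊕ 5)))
(((0 ⊕ 10) ⊗ (-5 ⊕ 1)) ⊕ ((2 ⊗ 8) ⊗ (10 ⊕ 5))) = -5

Expand innermost to outermost. Recall ⊕ takes the minimum of its arguments and ⊗ takes their sum. Working out the expression (((0 ⊕ 10) ⊗ (-5 ⊕ 1)) ⊕ ((2 ⊗ 8) ⊗ (10 ⊕ 5))) gives -5.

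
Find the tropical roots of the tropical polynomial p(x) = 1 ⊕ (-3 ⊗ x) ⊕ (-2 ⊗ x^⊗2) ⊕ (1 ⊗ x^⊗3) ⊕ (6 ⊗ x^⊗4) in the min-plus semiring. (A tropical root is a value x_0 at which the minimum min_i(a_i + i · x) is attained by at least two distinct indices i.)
Roots: {-5, -3, -1, 4}

Each tropical root is a break point of the lower envelope of the lines y = a_i + i · x (there are 5 lines, with slopes 0, 1, ..., 4). Only the lines that attain the minimum somewhere contribute to roots; other lines are dominated. Here the surviving (envelope) indices are i = 4, i = 3, i = 2, i = 1, i = 0.
Intersections between consecutive envelope lines give the roots: for adjacent envelope indices i < j the intersection is x = (a_i − a_j) / (j − i). Reading off the sorted break points: {-5, -3, -1, 4}.
Verification: at each break x_0, at least two indices attain the minimum of min_i(a_i + i · x_0).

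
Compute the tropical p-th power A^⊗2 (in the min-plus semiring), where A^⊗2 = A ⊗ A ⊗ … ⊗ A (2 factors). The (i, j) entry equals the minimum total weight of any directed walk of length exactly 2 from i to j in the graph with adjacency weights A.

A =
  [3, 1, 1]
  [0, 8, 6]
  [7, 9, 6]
A^⊗2 =
  [1, 4, 4]
  [3, 1, 1]
  [9, 8, 8]

Each entry (A^⊗2)_ij equals the minimum over all length-2 walks i = v_0 → v_1 → … → v_2 = j of Σ_t A[v_t][v_{t+1}]. For example, for (i, j) = (0, 2) we minimise over 3 possible intermediate vertex sequences; the minimum is 4, attained along the walk 0 → 0 → 2.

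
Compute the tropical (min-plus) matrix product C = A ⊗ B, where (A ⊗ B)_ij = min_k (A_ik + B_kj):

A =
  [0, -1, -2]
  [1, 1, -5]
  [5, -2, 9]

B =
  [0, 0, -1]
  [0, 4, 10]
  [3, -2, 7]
A ⊗ B =
  [-1, -4, -1]
  [-2, -7, 0]
  [-2, 2, 4]

Apply the min-plus product entry-by-entry:
  C[0][0] = min over k of (A[0][0] + B[0][0] = 0 + 0 = 0, A[0][1] + B[1][0] = -1 + 0 = -1, A[0][2] + B[2][0] = -2 + 3 = 1) = -1 (attained at k = 1)
  C[0][1] = min over k of (A[0][0] + B[0][1] = 0 + 0 = 0, A[0][1] + B[1][1] = -1 + 4 = 3, A[0][2] + B[2][1] = -2 + -2 = -4) = -4 (attained at k = 2)
  C[0][2] = min over k of (A[0][0] + B[0][2] = 0 + -1 = -1, A[0][1] + B[1][2] = -1 + 10 = 9, A[0][2] + B[2][2] = -2 + 7 = 5) = -1 (attained at k = 0)
  C[1][0] = min over k of (A[1][0] + B[0][0] = 1 + 0 = 1, A[1][1] + B[1][0] = 1 + 0 = 1, A[1][2] + B[2][0] = -5 + 3 = -2) = -2 (attained at k = 2)
  C[1][1] = min over k of (A[1][0] + B[0][1] = 1 + 0 = 1, A[1][1] + B[1][1] = 1 + 4 = 5, A[1][2] + B[2][1] = -5 + -2 = -7) = -7 (attained at k = 2)
  C[1][2] = min over k of (A[1][0] + B[0][2] = 1 + -1 = 0, A[1][1] + B[1][2] = 1 + 10 = 11, A[1][2] + B[2][2] = -5 + 7 = 2) = 0 (attained at k = 0)
  C[2][0] = min over k of (A[2][0] + B[0][0] = 5 + 0 = 5, A[2][1] + B[1][0] = -2 + 0 = -2, A[2][2] + B[2][0] = 9 + 3 = 12) = -2 (attained at k = 1)
  C[2][1] = min over k of (A[2][0] + B[0][1] = 5 + 0 = 5, A[2][1] + B[1][1] = -2 + 4 = 2, A[2][2] + B[2][1] = 9 + -2 = 7) = 2 (attained at k = 1)
  C[2][2] = min over k of (A[2][0] + B[0][2] = 5 + -1 = 4, A[2][1] + B[1][2] = -2 + 10 = 8, A[2][2] + B[2][2] = 9 + 7 = 16) = 4 (attained at k = 0)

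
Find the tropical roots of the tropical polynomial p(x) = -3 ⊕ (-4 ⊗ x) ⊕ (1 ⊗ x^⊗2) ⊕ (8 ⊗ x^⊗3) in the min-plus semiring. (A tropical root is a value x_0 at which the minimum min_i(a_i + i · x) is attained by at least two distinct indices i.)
Roots: {-7, -5, 1}

Each tropical root is a break point of the lower envelope of the lines y = a_i + i · x (there are 4 lines, with slopes 0, 1, ..., 3). Only the lines that attain the minimum somewhere contribute to roots; other lines are dominated. Here the surviving (envelope) indices are i = 3, i = 2, i = 1, i = 0.
Intersections between consecutive envelope lines give the roots: for adjacent envelope indices i < j the intersection is x = (a_i − a_j) / (j − i). Reading off the sorted break points: {-7, -5, 1}.
Verification: at each break x_0, at least two indices attain the minimum of min_i(a_i + i · x_0).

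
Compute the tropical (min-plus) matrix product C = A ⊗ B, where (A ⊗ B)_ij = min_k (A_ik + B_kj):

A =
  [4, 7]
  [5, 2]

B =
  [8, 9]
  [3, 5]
A ⊗ B =
  [10, 12]
  [5, 7]

Apply the min-plus product entry-by-entry:
  C[0][0] = min over k of (A[0][0] + B[0][0] = 4 + 8 = 12, A[0][1] + B[1][0] = 7 + 3 = 10) = 10 (attained at k = 1)
  C[0][1] = min over k of (A[0][0] + B[0][1] = 4 + 9 = 13, A[0][1] + B[1][1] = 7 + 5 = 12) = 12 (attained at k = 1)
  C[1][0] = min over k of (A[1][0] + B[0][0] = 5 + 8 = 13, A[1][1] + B[1][0] = 2 + 3 = 5) = 5 (attained at k = 1)
  C[1][1] = min over k of (A[1][0] + B[0][1] = 5 + 9 = 14, A[1][1] + B[1][1] = 2 + 5 = 7) = 7 (attained at k = 1)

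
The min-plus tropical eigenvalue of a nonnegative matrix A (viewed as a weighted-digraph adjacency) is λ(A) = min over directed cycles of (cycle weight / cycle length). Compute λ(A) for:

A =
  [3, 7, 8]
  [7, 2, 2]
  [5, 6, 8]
λ(A) = 2

Enumerate directed cycles and compute their means (weight / length). Sample:
  cycle 0 → 0: weight = 3, length = 1, mean = 3/1 ≈ 3.000
  cycle 1 → 1: weight = 2, length = 1, mean = 2/1 ≈ 2.000
  cycle 2 → 2: weight = 8, length = 1, mean = 8/1 ≈ 8.000
  cycle 0 → 1 → 0: weight = 14, length = 2, mean = 14/2 ≈ 7.000
  cycle 0 → 2 → 0: weight = 13, length = 2, mean = 13/2 ≈ 6.500
  cycle 1 → 0 → 1: weight = 14, length = 2, mean = 14/2 ≈ 7.000
Minimum mean = 2.000, attained e.g. along the cycle 1 → 1 with weight 2 and length 1. So λ(A) = 2/1 = 2.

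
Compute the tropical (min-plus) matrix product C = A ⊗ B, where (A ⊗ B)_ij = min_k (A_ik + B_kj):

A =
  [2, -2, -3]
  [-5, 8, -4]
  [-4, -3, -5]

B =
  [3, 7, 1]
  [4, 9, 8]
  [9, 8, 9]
A ⊗ B =
  [2, 5, 3]
  [-2, 2, -4]
  [-1, 3, -3]

Apply the min-plus product entry-by-entry:
  C[0][0] = min over k of (A[0][0] + B[0][0] = 2 + 3 = 5, A[0][1] + B[1][0] = -2 + 4 = 2, A[0][2] + B[2][0] = -3 + 9 = 6) = 2 (attained at k = 1)
  C[0][1] = min over k of (A[0][0] + B[0][1] = 2 + 7 = 9, A[0][1] + B[1][1] = -2 + 9 = 7, A[0][2] + B[2][1] = -3 + 8 = 5) = 5 (attained at k = 2)
  C[0][2] = min over k of (A[0][0] + B[0][2] = 2 + 1 = 3, A[0][1] + B[1][2] = -2 + 8 = 6, A[0][2] + B[2][2] = -3 + 9 = 6) = 3 (attained at k = 0)
  C[1][0] = min over k of (A[1][0] + B[0][0] = -5 + 3 = -2, A[1][1] + B[1][0] = 8 + 4 = 12, A[1][2] + B[2][0] = -4 + 9 = 5) = -2 (attained at k = 0)
  C[1][1] = min over k of (A[1][0] + B[0][1] = -5 + 7 = 2, A[1][1] + B[1][1] = 8 + 9 = 17, A[1][2] + B[2][1] = -4 + 8 = 4) = 2 (attained at k = 0)
  C[1][2] = min over k of (A[1][0] + B[0][2] = -5 + 1 = -4, A[1][1] + B[1][2] = 8 + 8 = 16, A[1][2] + B[2][2] = -4 + 9 = 5) = -4 (attained at k = 0)
  C[2][0] = min over k of (A[2][0] + B[0][0] = -4 + 3 = -1, A[2][1] + B[1][0] = -3 + 4 = 1, A[2][2] + B[2][0] = -5 + 9 = 4) = -1 (attained at k = 0)
  C[2][1] = min over k of (A[2][0] + B[0][1] = -4 + 7 = 3, A[2][1] + B[1][1] = -3 + 9 = 6, A[2][2] + B[2][1] = -5 + 8 = 3) = 3 (attained at k = 0)
  C[2][2] = min over k of (A[2][0] + B[0][2] = -4 + 1 = -3, A[2][1] + B[1][2] = -3 + 8 = 5, A[2][2] + B[2][2] = -5 + 9 = 4) = -3 (attained at k = 0)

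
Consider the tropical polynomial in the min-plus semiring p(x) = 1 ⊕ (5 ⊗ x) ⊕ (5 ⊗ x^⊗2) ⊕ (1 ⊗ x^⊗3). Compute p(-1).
p(-1) = -2

A tropical monomial a ⊗ x^⊗i evaluates to a + i · x. Evaluating each term at x = -1:
  Term 0 contributes 1 + 0 · -1 = 1
  Term 1 contributes 5 + 1 · -1 = 4
  Term 2 contributes 5 + 2 · -1 = 3
  Term 3 contributes 1 + 3 · -1 = -2
p(-1) = ⊕ of these = min[1, 4, 3, -2] = -2.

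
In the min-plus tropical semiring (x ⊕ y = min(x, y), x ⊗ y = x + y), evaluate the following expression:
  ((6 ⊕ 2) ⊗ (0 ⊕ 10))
((6 ⊕ 2) ⊗ (0 ⊕ 10)) = 2

Expand innermost to outermost. Recall ⊕ takes the minimum of its arguments and ⊗ takes their sum. Working out the expression ((6 ⊕ 2) ⊗ (0 ⊕ 10)) gives 2.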